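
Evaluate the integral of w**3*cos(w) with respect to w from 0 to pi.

Integrate by parts 3 times (u = w^3, dv = cos(w) dw).
An antiderivative is F(w) = w**3*sin(w) + 3*w**2*cos(w) - 6*w*sin(w) - 6*cos(w).
Then F(pi) - F(0) = (6 - 3*pi**2) - (-6) = 12 - 3*pi**2.

12 - 3*pi**2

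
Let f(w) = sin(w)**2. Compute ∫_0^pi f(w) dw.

Use the identity sin^2(w) = (1 - cos(2*w))/2.
An antiderivative is F(w) = w/2 - sin(2*w)/4.
Then F(pi) - F(0) = (pi/2) - (0) = pi/2.

pi/2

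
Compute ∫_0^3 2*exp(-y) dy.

An antiderivative is F(y) = -2*exp(-y).
Then F(3) - F(0) = (-2*exp(-3)) - (-2) = 2 - 2*exp(-3).

2 - 2*exp(-3)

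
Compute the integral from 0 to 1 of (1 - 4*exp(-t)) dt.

An antiderivative is F(t) = t + 4*exp(-t).
Then F(1) - F(0) = (1 + 4*exp(-1)) - (4) = -3 + 4*exp(-1).

-3 + 4*exp(-1)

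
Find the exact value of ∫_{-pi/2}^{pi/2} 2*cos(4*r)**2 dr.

pi

Use the identity cos^2(4*r) = (1 + cos(8*r))/2.
An antiderivative is F(r) = r + sin(8*r)/8.
Then F(pi/2) - F(-pi/2) = (pi/2) - (-pi/2) = pi.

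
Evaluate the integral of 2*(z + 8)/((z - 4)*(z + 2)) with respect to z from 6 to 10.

Factor the denominator: z**2 - 2*z - 8 = (z + 2)(z - 4).
Partial fractions: 2*(z + 8)/((z - 4)*(z + 2)) = -2/(z + 2) + 4/(z - 4).
An antiderivative is F(z) = 4*log(z - 4) - 2*log(z + 2).
Then F(10) - F(6) = (log(9)) - (-log(4)) = log(36).

log(36)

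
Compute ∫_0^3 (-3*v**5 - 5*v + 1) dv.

By the power rule, an antiderivative is F(v) = -v**6/2 - 5*v**2/2 + v.
Then F(3) - F(0) = (-384) - (0) = -384.

-384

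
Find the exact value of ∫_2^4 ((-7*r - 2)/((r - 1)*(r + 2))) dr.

Factor the denominator: r**2 + r - 2 = (r + 2)(r - 1).
Partial fractions: (-7*r - 2)/((r - 1)*(r + 2)) = -4/(r + 2) - 3/(r - 1).
An antiderivative is F(r) = -3*log(r - 1) - 4*log(r + 2).
Then F(4) - F(2) = (-7*log(3) - 4*log(2)) - (-8*log(2)) = -7*log(3) + 4*log(2).

-7*log(3) + 4*log(2)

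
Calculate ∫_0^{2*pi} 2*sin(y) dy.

An antiderivative is F(y) = -2*cos(y).
Then F(2*pi) - F(0) = (-2) - (-2) = 0.

0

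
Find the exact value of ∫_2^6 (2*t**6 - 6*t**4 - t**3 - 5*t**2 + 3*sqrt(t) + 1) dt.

By the power rule, an antiderivative is F(t) = 2*t**7/7 - 6*t**5/5 - t**4/4 + 2*t**(3/2) - 5*t**3/3 + t.
Then F(6) - F(2) = (12*sqrt(6) + 2449038/35) - (-1802/105 + 4*sqrt(2)) = -4*sqrt(2) + 12*sqrt(6) + 7348916/105.

-4*sqrt(2) + 12*sqrt(6) + 7348916/105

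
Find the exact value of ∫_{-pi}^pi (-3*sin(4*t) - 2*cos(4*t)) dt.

0

An antiderivative is F(t) = -sin(4*t)/2 + 3*cos(4*t)/4.
Then F(pi) - F(-pi) = (3/4) - (3/4) = 0.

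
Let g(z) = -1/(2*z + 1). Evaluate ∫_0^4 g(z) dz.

-log(3)

An antiderivative is F(z) = -log(2*z + 1)/2.
Then F(4) - F(0) = (-log(3)) - (0) = -log(3).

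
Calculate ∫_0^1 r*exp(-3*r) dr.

Integrate by parts once (u = r, dv = exp(-3*r) dr).
An antiderivative is F(r) = (-3*r - 1)*exp(-3*r)/9.
Then F(1) - F(0) = (-4*exp(-3)/9) - (-1/9) = (-4 + exp(3))*exp(-3)/9.

(-4 + exp(3))*exp(-3)/9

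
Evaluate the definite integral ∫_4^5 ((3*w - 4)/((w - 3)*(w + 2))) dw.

log(49/18)

Factor the denominator: w**2 - w - 6 = (w + 2)(w - 3).
Partial fractions: (3*w - 4)/((w - 3)*(w + 2)) = 2/(w + 2) + 1/(w - 3).
An antiderivative is F(w) = log(w - 3) + 2*log(w + 2).
Then F(5) - F(4) = (log(98)) - (log(36)) = log(49/18).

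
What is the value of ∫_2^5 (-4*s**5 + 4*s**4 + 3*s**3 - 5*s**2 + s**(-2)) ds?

By the power rule, an antiderivative is F(s) = -2*s**6/3 + 4*s**5/5 + 3*s**4/4 - 5*s**3/3 - 1/s.
Then F(5) - F(2) = (-153129/20) - (-189/10) = -152751/20.

-152751/20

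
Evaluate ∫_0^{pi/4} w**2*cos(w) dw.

Integrate by parts twice (u = w^2, dv = cos(w) dw).
An antiderivative is F(w) = w**2*sin(w) + 2*w*cos(w) - 2*sin(w).
Then F(pi/4) - F(0) = (sqrt(2)*(-32 + pi**2 + 8*pi)/32) - (0) = sqrt(2)*(-32 + pi**2 + 8*pi)/32.

sqrt(2)*(-32 + pi**2 + 8*pi)/32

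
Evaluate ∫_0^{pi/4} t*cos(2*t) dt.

Integrate by parts once (u = t, dv = cos(2*t) dt).
An antiderivative is F(t) = t*sin(2*t)/2 + cos(2*t)/4.
Then F(pi/4) - F(0) = (pi/8) - (1/4) = -1/4 + pi/8.

-1/4 + pi/8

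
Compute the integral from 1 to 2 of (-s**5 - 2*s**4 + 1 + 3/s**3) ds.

By the power rule, an antiderivative is F(s) = -s**6/6 - 2*s**5/5 + s - 3/(2*s**2).
Then F(2) - F(1) = (-2621/120) - (-16/15) = -831/40.

-831/40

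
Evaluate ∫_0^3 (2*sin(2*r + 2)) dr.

cos(2) - cos(8)

Let u = 2*r + 2, so du = 2 dr. When r = 0, u = 2; when r = 3, u = 8.
The integral becomes ∫ sin(u) du from 2 to 8, with antiderivative -cos(u).
Back in r: F(r) = -cos(2*r + 2).
Then F(3) - F(0) = (-cos(8)) - (-cos(2)) = cos(2) - cos(8).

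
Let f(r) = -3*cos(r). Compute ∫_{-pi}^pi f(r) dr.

An antiderivative is F(r) = -3*sin(r).
Then F(pi) - F(-pi) = (0) - (0) = 0.

0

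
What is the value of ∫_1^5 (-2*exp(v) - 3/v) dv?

-2*exp(5) - 3*log(5) + 2*exp(1)

An antiderivative is F(v) = -2*exp(v) - 3*log(v).
Then F(5) - F(1) = (-2*exp(5) - 3*log(5)) - (-2*exp(1)) = -2*exp(5) - 3*log(5) + 2*exp(1).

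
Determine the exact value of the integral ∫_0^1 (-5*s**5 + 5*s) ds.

5/3

By the power rule, an antiderivative is F(s) = -5*s**6/6 + 5*s**2/2.
Then F(1) - F(0) = (5/3) - (0) = 5/3.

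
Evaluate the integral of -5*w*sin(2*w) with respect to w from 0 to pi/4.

Integrate by parts once (u = w, dv = -5*sin(2*w) dw).
An antiderivative is F(w) = 5*w*cos(2*w)/2 - 5*sin(2*w)/4.
Then F(pi/4) - F(0) = (-5/4) - (0) = -5/4.

-5/4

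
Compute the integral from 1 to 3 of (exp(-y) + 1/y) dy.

-exp(-3) + exp(-1) + log(3)

An antiderivative is F(y) = log(y) - exp(-y).
Then F(3) - F(1) = (-exp(-3) + log(3)) - (-exp(-1)) = -exp(-3) + exp(-1) + log(3).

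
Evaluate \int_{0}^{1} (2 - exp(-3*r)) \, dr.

An antiderivative is F(r) = 2*r + exp(-3*r)/3.
Then F(1) - F(0) = (exp(-3)/3 + 2) - (1/3) = exp(-3)/3 + 5/3.

exp(-3)/3 + 5/3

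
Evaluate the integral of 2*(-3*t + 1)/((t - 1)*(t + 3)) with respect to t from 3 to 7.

-5*log(5) + 4*log(3)

Factor the denominator: t**2 + 2*t - 3 = (t + 3)(t - 1).
Partial fractions: 2*(-3*t + 1)/((t - 1)*(t + 3)) = -5/(t + 3) - 1/(t - 1).
An antiderivative is F(t) = -log(t - 1) - 5*log(t + 3).
Then F(7) - F(3) = (-5*log(5) - 6*log(2) - log(3)) - (-5*log(3) - 6*log(2)) = -5*log(5) + 4*log(3).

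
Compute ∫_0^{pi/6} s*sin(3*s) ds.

Integrate by parts once (u = s, dv = sin(3*s) ds).
An antiderivative is F(s) = -s*cos(3*s)/3 + sin(3*s)/9.
Then F(pi/6) - F(0) = (1/9) - (0) = 1/9.

1/9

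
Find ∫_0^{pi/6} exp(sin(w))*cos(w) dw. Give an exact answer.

-1 + exp(1/2)

Let u = sin(w), so du = cos(w) dw. When w = 0, u = 0; when w = pi/6, u = 1/2.
The integral becomes ∫ exp(u) du from 0 to 1/2, with antiderivative exp(u).
Back in w: F(w) = exp(sin(w)).
Then F(pi/6) - F(0) = (exp(1/2)) - (1) = -1 + exp(1/2).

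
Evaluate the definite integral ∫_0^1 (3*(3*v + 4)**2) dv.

93

Let u = 3*v + 4, so du = 3 dv. When v = 0, u = 4; when v = 1, u = 7.
The integral becomes ∫ u**2 du from 4 to 7, with antiderivative u**3/3.
Back in v: F(v) = (3*v + 4)**3/3.
Then F(1) - F(0) = (343/3) - (64/3) = 93.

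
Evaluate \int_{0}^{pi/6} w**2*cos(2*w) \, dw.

Integrate by parts twice (u = w^2, dv = cos(2*w) dw).
An antiderivative is F(w) = w**2*sin(2*w)/2 + w*cos(2*w)/2 - sin(2*w)/4.
Then F(pi/6) - F(0) = (-sqrt(3)/8 + sqrt(3)*pi**2/144 + pi/24) - (0) = -sqrt(3)/8 + sqrt(3)*pi**2/144 + pi/24.

-sqrt(3)/8 + sqrt(3)*pi**2/144 + pi/24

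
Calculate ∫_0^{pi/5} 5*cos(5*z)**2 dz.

Use the identity cos^2(5*z) = (1 + cos(10*z))/2.
An antiderivative is F(z) = 5*z/2 + sin(10*z)/4.
Then F(pi/5) - F(0) = (pi/2) - (0) = pi/2.

pi/2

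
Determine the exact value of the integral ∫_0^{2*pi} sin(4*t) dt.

0

An antiderivative is F(t) = -cos(4*t)/4.
Then F(2*pi) - F(0) = (-1/4) - (-1/4) = 0.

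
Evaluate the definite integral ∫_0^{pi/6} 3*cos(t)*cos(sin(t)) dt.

3*sin(1/2)

Let u = sin(t), so du = cos(t) dt. When t = 0, u = 0; when t = pi/6, u = 1/2.
The integral becomes 3·∫ cos(u) du from 0 to 1/2, with antiderivative 3*sin(u).
Back in t: F(t) = 3*sin(sin(t)).
Then F(pi/6) - F(0) = (3*sin(1/2)) - (0) = 3*sin(1/2).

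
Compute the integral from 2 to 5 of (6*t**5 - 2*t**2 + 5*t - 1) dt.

By the power rule, an antiderivative is F(t) = t**6 - 2*t**3/3 + 5*t**2/2 - t.
Then F(5) - F(2) = (93595/6) - (200/3) = 31065/2.

31065/2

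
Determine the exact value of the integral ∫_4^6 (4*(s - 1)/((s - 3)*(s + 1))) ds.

Factor the denominator: s**2 - 2*s - 3 = (s + 1)(s - 3).
Partial fractions: 4*(s - 1)/((s - 3)*(s + 1)) = 2/(s + 1) + 2/(s - 3).
An antiderivative is F(s) = 2*log(s - 3) + 2*log(s + 1).
Then F(6) - F(4) = (2*log(3) + 2*log(7)) - (log(25)) = -2*log(5) + 2*log(3) + 2*log(7).

-2*log(5) + 2*log(3) + 2*log(7)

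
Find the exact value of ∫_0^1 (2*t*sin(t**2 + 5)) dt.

Let u = t**2 + 5, so du = 2*t dt. When t = 0, u = 5; when t = 1, u = 6.
The integral becomes ∫ sin(u) du from 5 to 6, with antiderivative -cos(u).
Back in t: F(t) = -cos(t**2 + 5).
Then F(1) - F(0) = (-cos(6)) - (-cos(5)) = -cos(6) + cos(5).

-cos(6) + cos(5)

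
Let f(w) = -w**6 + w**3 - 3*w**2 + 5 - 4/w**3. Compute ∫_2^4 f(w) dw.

By the power rule, an antiderivative is F(w) = -w**7/7 + w**4/4 - w**3 + 5*w + 2/w**2.
Then F(4) - F(2) = (-129945/56) - (-165/14) = -129285/56.

-129285/56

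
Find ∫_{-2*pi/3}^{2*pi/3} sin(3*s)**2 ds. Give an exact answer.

2*pi/3

Use the identity sin^2(3*s) = (1 - cos(6*s))/2.
An antiderivative is F(s) = s/2 - sin(6*s)/12.
Then F(2*pi/3) - F(-2*pi/3) = (pi/3) - (-pi/3) = 2*pi/3.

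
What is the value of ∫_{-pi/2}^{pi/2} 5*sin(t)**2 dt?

5*pi/2

Use the identity sin^2(t) = (1 - cos(2*t))/2.
An antiderivative is F(t) = 5*t/2 - 5*sin(2*t)/4.
Then F(pi/2) - F(-pi/2) = (5*pi/4) - (-5*pi/4) = 5*pi/2.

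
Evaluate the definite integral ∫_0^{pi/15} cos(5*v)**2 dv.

Use the identity cos^2(5*v) = (1 + cos(10*v))/2.
An antiderivative is F(v) = v/2 + sin(10*v)/20.
Then F(pi/15) - F(0) = (sqrt(3)/40 + pi/30) - (0) = sqrt(3)/40 + pi/30.

sqrt(3)/40 + pi/30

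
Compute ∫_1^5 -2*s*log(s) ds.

Integrate by parts once (u = ln s, dv = -2*s ds).
An antiderivative is F(s) = -s**2*(2*log(s) - 1)/2.
Then F(5) - F(1) = (25/2 - 25*log(5)) - (1/2) = 12 - 25*log(5).

12 - 25*log(5)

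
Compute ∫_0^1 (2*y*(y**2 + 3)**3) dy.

175/4

Let u = y**2 + 3, so du = 2*y dy. When y = 0, u = 3; when y = 1, u = 4.
The integral becomes ∫ u**3 du from 3 to 4, with antiderivative u**4/4.
Back in y: F(y) = (y**2 + 3)**4/4.
Then F(1) - F(0) = (64) - (81/4) = 175/4.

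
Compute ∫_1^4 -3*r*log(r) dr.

Integrate by parts once (u = ln r, dv = -3*r dr).
An antiderivative is F(r) = -3*r**2*(2*log(r) - 1)/4.
Then F(4) - F(1) = (12 - 48*log(2)) - (3/4) = 45/4 - 48*log(2).

45/4 - 48*log(2)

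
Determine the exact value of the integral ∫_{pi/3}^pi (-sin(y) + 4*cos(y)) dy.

An antiderivative is F(y) = 4*sin(y) + cos(y).
Then F(pi) - F(pi/3) = (-1) - (1/2 + 2*sqrt(3)) = -2*sqrt(3) - 3/2.

-2*sqrt(3) - 3/2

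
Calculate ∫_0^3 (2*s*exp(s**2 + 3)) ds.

Let u = s**2 + 3, so du = 2*s ds. When s = 0, u = 3; when s = 3, u = 12.
The integral becomes ∫ exp(u) du from 3 to 12, with antiderivative exp(u).
Back in s: F(s) = exp(s**2 + 3).
Then F(3) - F(0) = (exp(12)) - (exp(3)) = -exp(3) + exp(12).

-exp(3) + exp(12)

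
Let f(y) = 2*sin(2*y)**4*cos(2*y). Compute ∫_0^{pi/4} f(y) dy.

1/5

Let u = sin(2*y), so du = 2*cos(2*y) dy. When y = 0, u = 0; when y = pi/4, u = 1.
The integral becomes ∫ u**4 du from 0 to 1, with antiderivative u**5/5.
Back in y: F(y) = sin(2*y)**5/5.
Then F(pi/4) - F(0) = (1/5) - (0) = 1/5.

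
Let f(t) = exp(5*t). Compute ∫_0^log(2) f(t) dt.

Let u = exp(t), so du = exp(t) dt. When t = 0, u = 1; when t = log(2), u = 2.
The integral becomes ∫ u**4 du from 1 to 2, with antiderivative u**5/5.
Back in t: F(t) = exp(5*t)/5.
Then F(log(2)) - F(0) = (32/5) - (1/5) = 31/5.

31/5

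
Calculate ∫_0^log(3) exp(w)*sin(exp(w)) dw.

Let u = exp(w), so du = exp(w) dw. When w = 0, u = 1; when w = log(3), u = 3.
The integral becomes ∫ sin(u) du from 1 to 3, with antiderivative -cos(u).
Back in w: F(w) = -cos(exp(w)).
Then F(log(3)) - F(0) = (-cos(3)) - (-cos(1)) = cos(1) - cos(3).

cos(1) - cos(3)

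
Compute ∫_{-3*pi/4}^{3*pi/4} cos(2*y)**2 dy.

3*pi/4

Use the identity cos^2(2*y) = (1 + cos(4*y))/2.
An antiderivative is F(y) = y/2 + sin(4*y)/8.
Then F(3*pi/4) - F(-3*pi/4) = (3*pi/8) - (-3*pi/8) = 3*pi/4.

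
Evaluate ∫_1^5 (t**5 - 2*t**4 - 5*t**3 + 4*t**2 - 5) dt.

By the power rule, an antiderivative is F(t) = t**6/6 - 2*t**5/5 - 5*t**4/4 + 4*t**3/3 - 5*t.
Then F(5) - F(1) = (8575/12) - (-103/20) = 10796/15.

10796/15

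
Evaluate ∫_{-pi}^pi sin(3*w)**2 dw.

Use the identity sin^2(3*w) = (1 - cos(6*w))/2.
An antiderivative is F(w) = w/2 - sin(6*w)/12.
Then F(pi) - F(-pi) = (pi/2) - (-pi/2) = pi.

pi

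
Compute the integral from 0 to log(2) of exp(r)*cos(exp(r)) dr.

-sin(1) + sin(2)

Let u = exp(r), so du = exp(r) dr. When r = 0, u = 1; when r = log(2), u = 2.
The integral becomes ∫ cos(u) du from 1 to 2, with antiderivative sin(u).
Back in r: F(r) = sin(exp(r)).
Then F(log(2)) - F(0) = (sin(2)) - (sin(1)) = -sin(1) + sin(2).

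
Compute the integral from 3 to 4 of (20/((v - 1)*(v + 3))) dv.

Factor the denominator: v**2 + 2*v - 3 = (v + 3)(v - 1).
Partial fractions: 20/((v - 1)*(v + 3)) = -5/(v + 3) + 5/(v - 1).
An antiderivative is F(v) = 5*log(v - 1) - 5*log(v + 3).
Then F(4) - F(3) = (-5*log(7) + 5*log(3)) - (-5*log(3)) = -5*log(7) + 10*log(3).

-5*log(7) + 10*log(3)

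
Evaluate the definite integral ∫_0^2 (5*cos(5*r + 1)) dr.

sin(11) - sin(1)

Let u = 5*r + 1, so du = 5 dr. When r = 0, u = 1; when r = 2, u = 11.
The integral becomes ∫ cos(u) du from 1 to 11, with antiderivative sin(u).
Back in r: F(r) = sin(5*r + 1).
Then F(2) - F(0) = (sin(11)) - (sin(1)) = sin(11) - sin(1).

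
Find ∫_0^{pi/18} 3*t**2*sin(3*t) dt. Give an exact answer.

-2/9 - sqrt(3)*pi**2/648 + pi/54 + sqrt(3)/9

Integrate by parts twice (u = t^2, dv = 3*sin(3*t) dt).
An antiderivative is F(t) = -t**2*cos(3*t) + 2*t*sin(3*t)/3 + 2*cos(3*t)/9.
Then F(pi/18) - F(0) = (-sqrt(3)*pi**2/648 + pi/54 + sqrt(3)/9) - (2/9) = -2/9 - sqrt(3)*pi**2/648 + pi/54 + sqrt(3)/9.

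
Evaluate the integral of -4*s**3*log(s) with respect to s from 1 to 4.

Integrate by parts once (u = ln s, dv = -4*s**3 ds).
An antiderivative is F(s) = -s**4*(4*log(s) - 1)/4.
Then F(4) - F(1) = (64 - 512*log(2)) - (1/4) = 255/4 - 512*log(2).

255/4 - 512*log(2)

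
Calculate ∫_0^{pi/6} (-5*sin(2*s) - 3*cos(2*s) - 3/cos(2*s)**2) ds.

-9*sqrt(3)/4 - 5/4

An antiderivative is F(s) = -3*sin(2*s)/2 + 5*cos(2*s)/2 - 3*tan(2*s)/2.
Then F(pi/6) - F(0) = (5/4 - 9*sqrt(3)/4) - (5/2) = -9*sqrt(3)/4 - 5/4.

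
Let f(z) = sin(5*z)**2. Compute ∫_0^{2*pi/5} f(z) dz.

Use the identity sin^2(5*z) = (1 - cos(10*z))/2.
An antiderivative is F(z) = z/2 - sin(10*z)/20.
Then F(2*pi/5) - F(0) = (pi/5) - (0) = pi/5.

pi/5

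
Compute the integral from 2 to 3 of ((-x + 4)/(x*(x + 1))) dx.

-14*log(2) + 9*log(3)

Factor the denominator: x**2 + x = (x + 1)x.
Partial fractions: (-x + 4)/(x*(x + 1)) = -5/(x + 1) + 4/x.
An antiderivative is F(x) = 4*log(x) - 5*log(x + 1).
Then F(3) - F(2) = (-10*log(2) + 4*log(3)) - (-5*log(3) + 4*log(2)) = -14*log(2) + 9*log(3).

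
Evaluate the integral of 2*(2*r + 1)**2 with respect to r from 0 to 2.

Let u = 2*r + 1, so du = 2 dr. When r = 0, u = 1; when r = 2, u = 5.
The integral becomes ∫ u**2 du from 1 to 5, with antiderivative u**3/3.
Back in r: F(r) = (2*r + 1)**3/3.
Then F(2) - F(0) = (125/3) - (1/3) = 124/3.

124/3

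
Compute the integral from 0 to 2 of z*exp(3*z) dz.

1/9 + 5*exp(6)/9

Integrate by parts once (u = z, dv = exp(3*z) dz).
An antiderivative is F(z) = (3*z - 1)*exp(3*z)/9.
Then F(2) - F(0) = (5*exp(6)/9) - (-1/9) = 1/9 + 5*exp(6)/9.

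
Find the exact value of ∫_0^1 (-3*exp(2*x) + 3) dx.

9/2 - 3*exp(2)/2

An antiderivative is F(x) = -3*exp(2*x)/2 + 3*x.
Then F(1) - F(0) = (3 - 3*exp(2)/2) - (-3/2) = 9/2 - 3*exp(2)/2.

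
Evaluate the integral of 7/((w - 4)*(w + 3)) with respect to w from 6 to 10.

log(27/13)

Factor the denominator: w**2 - w - 12 = (w + 3)(w - 4).
Partial fractions: 7/((w - 4)*(w + 3)) = -1/(w + 3) + 1/(w - 4).
An antiderivative is F(w) = log(w - 4) - log(w + 3).
Then F(10) - F(6) = (log(6/13)) - (log(2/9)) = log(27/13).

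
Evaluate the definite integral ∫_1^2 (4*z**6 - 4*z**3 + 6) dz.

445/7

By the power rule, an antiderivative is F(z) = 4*z**7/7 - z**4 + 6*z.
Then F(2) - F(1) = (484/7) - (39/7) = 445/7.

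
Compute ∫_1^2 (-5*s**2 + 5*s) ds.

By the power rule, an antiderivative is F(s) = -5*s**3/3 + 5*s**2/2.
Then F(2) - F(1) = (-10/3) - (5/6) = -25/6.

-25/6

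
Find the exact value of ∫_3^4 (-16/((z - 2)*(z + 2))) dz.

-4*log(5) + 4*log(3)

Factor the denominator: z**2 - 4 = (z + 2)(z - 2).
Partial fractions: -16/((z - 2)*(z + 2)) = 4/(z + 2) - 4/(z - 2).
An antiderivative is F(z) = -4*log(z - 2) + 4*log(z + 2).
Then F(4) - F(3) = (log(81)) - (4*log(5)) = -4*log(5) + 4*log(3).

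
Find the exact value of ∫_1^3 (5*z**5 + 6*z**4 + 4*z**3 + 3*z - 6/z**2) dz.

By the power rule, an antiderivative is F(z) = 5*z**6/6 + 6*z**5/5 + z**4 + 3*z**2/2 + 6/z.
Then F(3) - F(1) = (4978/5) - (158/15) = 14776/15.

14776/15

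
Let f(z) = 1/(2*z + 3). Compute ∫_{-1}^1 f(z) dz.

An antiderivative is F(z) = log(2*z + 3)/2.
Then F(1) - F(-1) = (log(5)/2) - (0) = log(5)/2.

log(5)/2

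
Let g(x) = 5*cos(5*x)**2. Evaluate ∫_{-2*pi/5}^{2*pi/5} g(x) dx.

Use the identity cos^2(5*x) = (1 + cos(10*x))/2.
An antiderivative is F(x) = 5*x/2 + sin(10*x)/4.
Then F(2*pi/5) - F(-2*pi/5) = (pi) - (-pi) = 2*pi.

2*pi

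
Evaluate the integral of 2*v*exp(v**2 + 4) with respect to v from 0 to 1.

Let u = v**2 + 4, so du = 2*v dv. When v = 0, u = 4; when v = 1, u = 5.
The integral becomes ∫ exp(u) du from 4 to 5, with antiderivative exp(u).
Back in v: F(v) = exp(v**2 + 4).
Then F(1) - F(0) = (exp(5)) - (exp(4)) = -exp(4) + exp(5).

-exp(4) + exp(5)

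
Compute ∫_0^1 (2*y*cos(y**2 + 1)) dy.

Let u = y**2 + 1, so du = 2*y dy. When y = 0, u = 1; when y = 1, u = 2.
The integral becomes ∫ cos(u) du from 1 to 2, with antiderivative sin(u).
Back in y: F(y) = sin(y**2 + 1).
Then F(1) - F(0) = (sin(2)) - (sin(1)) = -sin(1) + sin(2).

-sin(1) + sin(2)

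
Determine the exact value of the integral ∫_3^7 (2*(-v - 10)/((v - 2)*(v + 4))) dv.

-4*log(5) - 2*log(7) + 2*log(11)

Factor the denominator: v**2 + 2*v - 8 = (v + 4)(v - 2).
Partial fractions: 2*(-v - 10)/((v - 2)*(v + 4)) = 2/(v + 4) - 4/(v - 2).
An antiderivative is F(v) = -4*log(v - 2) + 2*log(v + 4).
Then F(7) - F(3) = (-4*log(5) + 2*log(11)) - (log(49)) = -4*log(5) - 2*log(7) + 2*log(11).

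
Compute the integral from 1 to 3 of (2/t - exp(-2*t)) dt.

An antiderivative is F(t) = 2*log(t) + exp(-2*t)/2.
Then F(3) - F(1) = (exp(-6)/2 + 2*log(3)) - (exp(-2)/2) = (-exp(4) + 1 + 4*exp(6)*log(3))*exp(-6)/2.

(-exp(4) + 1 + 4*exp(6)*log(3))*exp(-6)/2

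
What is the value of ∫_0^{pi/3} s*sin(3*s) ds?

Integrate by parts once (u = s, dv = sin(3*s) ds).
An antiderivative is F(s) = -s*cos(3*s)/3 + sin(3*s)/9.
Then F(pi/3) - F(0) = (pi/9) - (0) = pi/9.

pi/9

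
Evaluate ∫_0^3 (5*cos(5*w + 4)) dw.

Let u = 5*w + 4, so du = 5 dw. When w = 0, u = 4; when w = 3, u = 19.
The integral becomes ∫ cos(u) du from 4 to 19, with antiderivative sin(u).
Back in w: F(w) = sin(5*w + 4).
Then F(3) - F(0) = (sin(19)) - (sin(4)) = sin(19) - sin(4).

sin(19) - sin(4)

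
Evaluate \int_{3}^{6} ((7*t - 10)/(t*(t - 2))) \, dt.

Factor the denominator: t**2 - 2*t = t(t - 2).
Partial fractions: (7*t - 10)/(t*(t - 2)) = 5/t + 2/(t - 2).
An antiderivative is F(t) = 5*log(t) + 2*log(t - 2).
Then F(6) - F(3) = (5*log(3) + 9*log(2)) - (5*log(3)) = 9*log(2).

9*log(2)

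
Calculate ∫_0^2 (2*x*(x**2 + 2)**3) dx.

Let u = x**2 + 2, so du = 2*x dx. When x = 0, u = 2; when x = 2, u = 6.
The integral becomes ∫ u**3 du from 2 to 6, with antiderivative u**4/4.
Back in x: F(x) = (x**2 + 2)**4/4.
Then F(2) - F(0) = (324) - (4) = 320.

320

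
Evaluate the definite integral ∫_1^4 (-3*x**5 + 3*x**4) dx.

-14337/10

By the power rule, an antiderivative is F(x) = -x**6/2 + 3*x**5/5.
Then F(4) - F(1) = (-7168/5) - (1/10) = -14337/10.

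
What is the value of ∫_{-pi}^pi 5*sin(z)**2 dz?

Use the identity sin^2(z) = (1 - cos(2*z))/2.
An antiderivative is F(z) = 5*z/2 - 5*sin(2*z)/4.
Then F(pi) - F(-pi) = (5*pi/2) - (-5*pi/2) = 5*pi.

5*pi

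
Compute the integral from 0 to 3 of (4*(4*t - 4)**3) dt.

960

Let u = 4*t - 4, so du = 4 dt. When t = 0, u = -4; when t = 3, u = 8.
The integral becomes ∫ u**3 du from -4 to 8, with antiderivative u**4/4.
Back in t: F(t) = (4*t - 4)**4/4.
Then F(3) - F(0) = (1024) - (64) = 960.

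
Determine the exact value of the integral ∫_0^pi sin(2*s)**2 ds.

Use the identity sin^2(2*s) = (1 - cos(4*s))/2.
An antiderivative is F(s) = s/2 - sin(4*s)/8.
Then F(pi) - F(0) = (pi/2) - (0) = pi/2.

pi/2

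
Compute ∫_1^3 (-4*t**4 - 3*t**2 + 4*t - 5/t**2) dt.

By the power rule, an antiderivative is F(t) = -4*t**5/5 - t**3 + 2*t**2 + 5/t.
Then F(3) - F(1) = (-3026/15) - (26/5) = -3104/15.

-3104/15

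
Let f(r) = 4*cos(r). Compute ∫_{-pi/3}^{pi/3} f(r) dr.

An antiderivative is F(r) = 4*sin(r).
Then F(pi/3) - F(-pi/3) = (2*sqrt(3)) - (-2*sqrt(3)) = 4*sqrt(3).

4*sqrt(3)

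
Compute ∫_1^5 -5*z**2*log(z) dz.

Integrate by parts once (u = ln z, dv = -5*z**2 dz).
An antiderivative is F(z) = -5*z**3*(3*log(z) - 1)/9.
Then F(5) - F(1) = (625/9 - 625*log(5)/3) - (5/9) = 620/9 - 625*log(5)/3.

620/9 - 625*log(5)/3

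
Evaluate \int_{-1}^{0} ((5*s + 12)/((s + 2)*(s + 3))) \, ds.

log(27/2)

Factor the denominator: s**2 + 5*s + 6 = (s + 3)(s + 2).
Partial fractions: (5*s + 12)/((s + 2)*(s + 3)) = 3/(s + 3) + 2/(s + 2).
An antiderivative is F(s) = 2*log(s + 2) + 3*log(s + 3).
Then F(0) - F(-1) = (2*log(2) + 3*log(3)) - (log(8)) = log(27/2).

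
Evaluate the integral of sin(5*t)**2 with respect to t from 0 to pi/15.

Use the identity sin^2(5*t) = (1 - cos(10*t))/2.
An antiderivative is F(t) = t/2 - sin(10*t)/20.
Then F(pi/15) - F(0) = (-sqrt(3)/40 + pi/30) - (0) = -sqrt(3)/40 + pi/30.

-sqrt(3)/40 + pi/30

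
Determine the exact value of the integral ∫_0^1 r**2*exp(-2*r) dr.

Integrate by parts twice (u = r^2, dv = exp(-2*r) dr).
An antiderivative is F(r) = (-2*r**2 - 2*r - 1)*exp(-2*r)/4.
Then F(1) - F(0) = (-5*exp(-2)/4) - (-1/4) = (-5 + exp(2))*exp(-2)/4.

(-5 + exp(2))*exp(-2)/4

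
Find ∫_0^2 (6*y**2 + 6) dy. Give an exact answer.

By the power rule, an antiderivative is F(y) = 2*y**3 + 6*y.
Then F(2) - F(0) = (28) - (0) = 28.

28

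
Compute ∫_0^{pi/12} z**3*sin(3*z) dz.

Integrate by parts 3 times (u = z^3, dv = sin(3*z) dz).
An antiderivative is F(z) = -z**3*cos(3*z)/3 + z**2*sin(3*z)/3 + 2*z*cos(3*z)/9 - 2*sin(3*z)/27.
Then F(pi/12) - F(0) = (sqrt(2)*(-384 - pi**3 + 12*pi**2 + 96*pi)/10368) - (0) = sqrt(2)*(-384 - pi**3 + 12*pi**2 + 96*pi)/10368.

sqrt(2)*(-384 - pi**3 + 12*pi**2 + 96*pi)/10368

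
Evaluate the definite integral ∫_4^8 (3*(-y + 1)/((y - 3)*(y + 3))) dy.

-2*log(11) - log(5) + 2*log(7)

Factor the denominator: y**2 - 9 = (y + 3)(y - 3).
Partial fractions: 3*(-y + 1)/((y - 3)*(y + 3)) = -2/(y + 3) - 1/(y - 3).
An antiderivative is F(y) = -log(y - 3) - 2*log(y + 3).
Then F(8) - F(4) = (-2*log(11) - log(5)) - (-log(49)) = -2*log(11) - log(5) + 2*log(7).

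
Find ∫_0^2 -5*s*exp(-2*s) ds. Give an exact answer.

Integrate by parts once (u = s, dv = -5*exp(-2*s) ds).
An antiderivative is F(s) = (10*s + 5)*exp(-2*s)/4.
Then F(2) - F(0) = (25*exp(-4)/4) - (5/4) = -5/4 + 25*exp(-4)/4.

-5/4 + 25*exp(-4)/4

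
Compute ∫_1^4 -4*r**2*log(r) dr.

28 - 512*log(2)/3

Integrate by parts once (u = ln r, dv = -4*r**2 dr).
An antiderivative is F(r) = -4*r**3*(3*log(r) - 1)/9.
Then F(4) - F(1) = (256/9 - 512*log(2)/3) - (4/9) = 28 - 512*log(2)/3.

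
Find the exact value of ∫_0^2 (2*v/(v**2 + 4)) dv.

log(2)

Let u = v**2 + 4, so du = 2*v dv. When v = 0, u = 4; when v = 2, u = 8.
The integral becomes ∫ 1/u du from 4 to 8, with antiderivative log(u).
Back in v: F(v) = log(v**2 + 4).
Then F(2) - F(0) = (log(8)) - (log(4)) = log(2).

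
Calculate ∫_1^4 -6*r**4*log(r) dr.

Integrate by parts once (u = ln r, dv = -6*r**4 dr).
An antiderivative is F(r) = -6*r**5*(5*log(r) - 1)/25.
Then F(4) - F(1) = (6144/25 - 12288*log(2)/5) - (6/25) = 6138/25 - 12288*log(2)/5.

6138/25 - 12288*log(2)/5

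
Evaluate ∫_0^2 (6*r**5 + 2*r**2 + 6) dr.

By the power rule, an antiderivative is F(r) = r**6 + 2*r**3/3 + 6*r.
Then F(2) - F(0) = (244/3) - (0) = 244/3.

244/3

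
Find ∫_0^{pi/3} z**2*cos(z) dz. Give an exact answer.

-sqrt(3) + sqrt(3)*pi**2/18 + pi/3

Integrate by parts twice (u = z^2, dv = cos(z) dz).
An antiderivative is F(z) = z**2*sin(z) + 2*z*cos(z) - 2*sin(z).
Then F(pi/3) - F(0) = (-sqrt(3) + sqrt(3)*pi**2/18 + pi/3) - (0) = -sqrt(3) + sqrt(3)*pi**2/18 + pi/3.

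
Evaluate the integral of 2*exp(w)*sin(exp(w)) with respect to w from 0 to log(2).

Let u = exp(w), so du = exp(w) dw. When w = 0, u = 1; when w = log(2), u = 2.
The integral becomes 2·∫ sin(u) du from 1 to 2, with antiderivative -2*cos(u).
Back in w: F(w) = -2*cos(exp(w)).
Then F(log(2)) - F(0) = (-2*cos(2)) - (-2*cos(1)) = -2*cos(2) + 2*cos(1).

-2*cos(2) + 2*cos(1)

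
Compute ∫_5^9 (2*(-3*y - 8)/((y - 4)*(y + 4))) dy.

-5*log(5) - log(13) + 2*log(3)

Factor the denominator: y**2 - 16 = (y + 4)(y - 4).
Partial fractions: 2*(-3*y - 8)/((y - 4)*(y + 4)) = -1/(y + 4) - 5/(y - 4).
An antiderivative is F(y) = -5*log(y - 4) - log(y + 4).
Then F(9) - F(5) = (-5*log(5) - log(13)) - (-log(9)) = -5*log(5) - log(13) + 2*log(3).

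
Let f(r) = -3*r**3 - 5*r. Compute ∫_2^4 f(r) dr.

By the power rule, an antiderivative is F(r) = -3*r**4/4 - 5*r**2/2.
Then F(4) - F(2) = (-232) - (-22) = -210.

-210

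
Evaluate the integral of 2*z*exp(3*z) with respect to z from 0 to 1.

2/9 + 4*exp(3)/9

Integrate by parts once (u = z, dv = 2*exp(3*z) dz).
An antiderivative is F(z) = (6*z - 2)*exp(3*z)/9.
Then F(1) - F(0) = (4*exp(3)/9) - (-2/9) = 2/9 + 4*exp(3)/9.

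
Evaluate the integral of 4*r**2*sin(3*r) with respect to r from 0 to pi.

-16/27 + 4*pi**2/3

Integrate by parts twice (u = r^2, dv = 4*sin(3*r) dr).
An antiderivative is F(r) = -4*r**2*cos(3*r)/3 + 8*r*sin(3*r)/9 + 8*cos(3*r)/27.
Then F(pi) - F(0) = (-8/27 + 4*pi**2/3) - (8/27) = -16/27 + 4*pi**2/3.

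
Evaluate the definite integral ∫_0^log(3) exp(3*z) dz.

Let u = exp(z), so du = exp(z) dz. When z = 0, u = 1; when z = log(3), u = 3.
The integral becomes ∫ u**2 du from 1 to 3, with antiderivative u**3/3.
Back in z: F(z) = exp(3*z)/3.
Then F(log(3)) - F(0) = (9) - (1/3) = 26/3.

26/3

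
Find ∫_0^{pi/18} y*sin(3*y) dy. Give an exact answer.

Integrate by parts once (u = y, dv = sin(3*y) dy).
An antiderivative is F(y) = -y*cos(3*y)/3 + sin(3*y)/9.
Then F(pi/18) - F(0) = (-sqrt(3)*pi/108 + 1/18) - (0) = -sqrt(3)*pi/108 + 1/18.

-sqrt(3)*pi/108 + 1/18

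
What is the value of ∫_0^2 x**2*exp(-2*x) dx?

Integrate by parts twice (u = x^2, dv = exp(-2*x) dx).
An antiderivative is F(x) = (-2*x**2 - 2*x - 1)*exp(-2*x)/4.
Then F(2) - F(0) = (-13*exp(-4)/4) - (-1/4) = (-13 + exp(4))*exp(-4)/4.

(-13 + exp(4))*exp(-4)/4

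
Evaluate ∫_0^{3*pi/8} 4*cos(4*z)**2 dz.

3*pi/4

Use the identity cos^2(4*z) = (1 + cos(8*z))/2.
An antiderivative is F(z) = 2*z + sin(8*z)/4.
Then F(3*pi/8) - F(0) = (3*pi/4) - (0) = 3*pi/4.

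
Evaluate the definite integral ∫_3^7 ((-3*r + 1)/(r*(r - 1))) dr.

-log(21)

Factor the denominator: r**2 - r = r(r - 1).
Partial fractions: (-3*r + 1)/(r*(r - 1)) = -1/r - 2/(r - 1).
An antiderivative is F(r) = -log(r) - 2*log(r - 1).
Then F(7) - F(3) = (-2*log(3) - log(7) - 2*log(2)) - (-log(12)) = -log(21).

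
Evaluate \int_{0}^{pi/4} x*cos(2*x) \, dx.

-1/4 + pi/8

Integrate by parts once (u = x, dv = cos(2*x) dx).
An antiderivative is F(x) = x*sin(2*x)/2 + cos(2*x)/4.
Then F(pi/4) - F(0) = (pi/8) - (1/4) = -1/4 + pi/8.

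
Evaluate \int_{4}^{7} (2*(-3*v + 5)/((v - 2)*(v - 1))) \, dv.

Factor the denominator: v**2 - 3*v + 2 = (v - 1)(v - 2).
Partial fractions: 2*(-3*v + 5)/((v - 2)*(v - 1)) = -4/(v - 1) - 2/(v - 2).
An antiderivative is F(v) = -2*log(v - 2) - 4*log(v - 1).
Then F(7) - F(4) = (-4*log(3) - 2*log(5) - 4*log(2)) - (-4*log(3) - 2*log(2)) = -log(100).

-log(100)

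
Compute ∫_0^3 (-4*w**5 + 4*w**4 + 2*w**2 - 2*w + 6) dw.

-1323/5

By the power rule, an antiderivative is F(w) = -2*w**6/3 + 4*w**5/5 + 2*w**3/3 - w**2 + 6*w.
Then F(3) - F(0) = (-1323/5) - (0) = -1323/5.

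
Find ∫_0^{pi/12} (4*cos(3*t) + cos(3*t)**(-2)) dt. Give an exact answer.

An antiderivative is F(t) = 4*sin(3*t)/3 + tan(3*t)/3.
Then F(pi/12) - F(0) = (1/3 + 2*sqrt(2)/3) - (0) = 1/3 + 2*sqrt(2)/3.

1/3 + 2*sqrt(2)/3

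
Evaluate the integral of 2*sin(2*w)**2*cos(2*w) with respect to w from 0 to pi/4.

1/3

Let u = sin(2*w), so du = 2*cos(2*w) dw. When w = 0, u = 0; when w = pi/4, u = 1.
The integral becomes ∫ u**2 du from 0 to 1, with antiderivative u**3/3.
Back in w: F(w) = sin(2*w)**3/3.
Then F(pi/4) - F(0) = (1/3) - (0) = 1/3.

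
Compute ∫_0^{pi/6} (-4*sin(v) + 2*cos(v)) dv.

-3 + 2*sqrt(3)

An antiderivative is F(v) = 2*sin(v) + 4*cos(v).
Then F(pi/6) - F(0) = (1 + 2*sqrt(3)) - (4) = -3 + 2*sqrt(3).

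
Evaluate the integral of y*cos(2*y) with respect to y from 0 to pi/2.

-1/2

Integrate by parts once (u = y, dv = cos(2*y) dy).
An antiderivative is F(y) = y*sin(2*y)/2 + cos(2*y)/4.
Then F(pi/2) - F(0) = (-1/4) - (1/4) = -1/2.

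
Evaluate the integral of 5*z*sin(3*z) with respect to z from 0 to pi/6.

Integrate by parts once (u = z, dv = 5*sin(3*z) dz).
An antiderivative is F(z) = -5*z*cos(3*z)/3 + 5*sin(3*z)/9.
Then F(pi/6) - F(0) = (5/9) - (0) = 5/9.

5/9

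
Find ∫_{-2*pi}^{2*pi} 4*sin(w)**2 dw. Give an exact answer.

Use the identity sin^2(w) = (1 - cos(2*w))/2.
An antiderivative is F(w) = 2*w - sin(2*w).
Then F(2*pi) - F(-2*pi) = (4*pi) - (-4*pi) = 8*pi.

8*pi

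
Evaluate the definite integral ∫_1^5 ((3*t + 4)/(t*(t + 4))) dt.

Factor the denominator: t**2 + 4*t = (t + 4)t.
Partial fractions: (3*t + 4)/(t*(t + 4)) = 2/(t + 4) + 1/t.
An antiderivative is F(t) = log(t) + 2*log(t + 4).
Then F(5) - F(1) = (log(5) + 4*log(3)) - (log(25)) = log(81/5).

log(81/5)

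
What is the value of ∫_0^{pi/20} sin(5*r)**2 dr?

-1/20 + pi/40

Use the identity sin^2(5*r) = (1 - cos(10*r))/2.
An antiderivative is F(r) = r/2 - sin(10*r)/20.
Then F(pi/20) - F(0) = (-1/20 + pi/40) - (0) = -1/20 + pi/40.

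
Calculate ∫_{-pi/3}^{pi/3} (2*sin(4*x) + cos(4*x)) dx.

-sqrt(3)/4

An antiderivative is F(x) = sin(4*x)/4 - cos(4*x)/2.
Then F(pi/3) - F(-pi/3) = (1/4 - sqrt(3)/8) - (sqrt(3)/8 + 1/4) = -sqrt(3)/4.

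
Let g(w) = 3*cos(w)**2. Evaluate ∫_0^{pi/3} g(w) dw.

3*sqrt(3)/8 + pi/2

Use the identity cos^2(w) = (1 + cos(2*w))/2.
An antiderivative is F(w) = 3*w/2 + 3*sin(2*w)/4.
Then F(pi/3) - F(0) = (3*sqrt(3)/8 + pi/2) - (0) = 3*sqrt(3)/8 + pi/2.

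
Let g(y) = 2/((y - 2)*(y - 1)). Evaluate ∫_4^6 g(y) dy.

Factor the denominator: y**2 - 3*y + 2 = (y - 1)(y - 2).
Partial fractions: 2/((y - 2)*(y - 1)) = -2/(y - 1) + 2/(y - 2).
An antiderivative is F(y) = 2*log(y - 2) - 2*log(y - 1).
Then F(6) - F(4) = (log(16/25)) - (log(4/9)) = log(36/25).

log(36/25)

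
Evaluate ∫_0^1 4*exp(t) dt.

An antiderivative is F(t) = 4*exp(t).
Then F(1) - F(0) = (4*E) - (4) = -4 + 4*E.

-4 + 4*E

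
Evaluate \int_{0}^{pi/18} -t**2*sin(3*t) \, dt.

-sqrt(3)/27 - pi/162 + sqrt(3)*pi**2/1944 + 2/27

Integrate by parts twice (u = t^2, dv = -sin(3*t) dt).
An antiderivative is F(t) = t**2*cos(3*t)/3 - 2*t*sin(3*t)/9 - 2*cos(3*t)/27.
Then F(pi/18) - F(0) = (-sqrt(3)/27 - pi/162 + sqrt(3)*pi**2/1944) - (-2/27) = -sqrt(3)/27 - pi/162 + sqrt(3)*pi**2/1944 + 2/27.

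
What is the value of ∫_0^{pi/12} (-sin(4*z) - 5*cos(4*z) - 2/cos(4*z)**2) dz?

-9*sqrt(3)/8 - 1/8

An antiderivative is F(z) = -5*sin(4*z)/4 + cos(4*z)/4 - tan(4*z)/2.
Then F(pi/12) - F(0) = (1/8 - 9*sqrt(3)/8) - (1/4) = -9*sqrt(3)/8 - 1/8.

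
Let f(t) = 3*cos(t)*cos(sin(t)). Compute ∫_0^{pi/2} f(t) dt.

3*sin(1)

Let u = sin(t), so du = cos(t) dt. When t = 0, u = 0; when t = pi/2, u = 1.
The integral becomes 3·∫ cos(u) du from 0 to 1, with antiderivative 3*sin(u).
Back in t: F(t) = 3*sin(sin(t)).
Then F(pi/2) - F(0) = (3*sin(1)) - (0) = 3*sin(1).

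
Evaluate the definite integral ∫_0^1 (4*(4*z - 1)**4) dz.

244/5

Let u = 4*z - 1, so du = 4 dz. When z = 0, u = -1; when z = 1, u = 3.
The integral becomes ∫ u**4 du from -1 to 3, with antiderivative u**5/5.
Back in z: F(z) = (4*z - 1)**5/5.
Then F(1) - F(0) = (243/5) - (-1/5) = 244/5.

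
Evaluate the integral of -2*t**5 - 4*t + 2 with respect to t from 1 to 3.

-764/3

By the power rule, an antiderivative is F(t) = -t**6/3 - 2*t**2 + 2*t.
Then F(3) - F(1) = (-255) - (-1/3) = -764/3.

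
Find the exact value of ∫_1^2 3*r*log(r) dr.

-9/4 + log(64)

Integrate by parts once (u = ln r, dv = 3*r dr).
An antiderivative is F(r) = 3*r**2*(2*log(r) - 1)/4.
Then F(2) - F(1) = (-3 + log(64)) - (-3/4) = -9/4 + log(64).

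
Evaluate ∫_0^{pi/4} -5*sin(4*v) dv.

-5/2

An antiderivative is F(v) = 5*cos(4*v)/4.
Then F(pi/4) - F(0) = (-5/4) - (5/4) = -5/2.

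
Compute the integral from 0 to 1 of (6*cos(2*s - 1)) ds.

6*sin(1)

Let u = 2*s - 1, so du = 2 ds. When s = 0, u = -1; when s = 1, u = 1.
The integral becomes 3·∫ cos(u) du from -1 to 1, with antiderivative 3*sin(u).
Back in s: F(s) = 3*sin(2*s - 1).
Then F(1) - F(0) = (3*sin(1)) - (-3*sin(1)) = 6*sin(1).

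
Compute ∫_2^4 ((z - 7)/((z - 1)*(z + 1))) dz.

Factor the denominator: z**2 - 1 = (z + 1)(z - 1).
Partial fractions: (z - 7)/((z - 1)*(z + 1)) = 4/(z + 1) - 3/(z - 1).
An antiderivative is F(z) = -3*log(z - 1) + 4*log(z + 1).
Then F(4) - F(2) = (-3*log(3) + 4*log(5)) - (log(81)) = -7*log(3) + 4*log(5).

-7*log(3) + 4*log(5)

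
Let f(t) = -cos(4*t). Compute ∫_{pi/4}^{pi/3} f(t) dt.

sqrt(3)/8

An antiderivative is F(t) = -sin(4*t)/4.
Then F(pi/3) - F(pi/4) = (sqrt(3)/8) - (0) = sqrt(3)/8.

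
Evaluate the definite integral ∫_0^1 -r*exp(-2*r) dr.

(3 - exp(2))*exp(-2)/4

Integrate by parts once (u = r, dv = -exp(-2*r) dr).
An antiderivative is F(r) = (2*r + 1)*exp(-2*r)/4.
Then F(1) - F(0) = (3*exp(-2)/4) - (1/4) = (3 - exp(2))*exp(-2)/4.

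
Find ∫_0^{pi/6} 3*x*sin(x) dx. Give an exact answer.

Integrate by parts once (u = x, dv = 3*sin(x) dx).
An antiderivative is F(x) = -3*x*cos(x) + 3*sin(x).
Then F(pi/6) - F(0) = (-sqrt(3)*pi/4 + 3/2) - (0) = -sqrt(3)*pi/4 + 3/2.

-sqrt(3)*pi/4 + 3/2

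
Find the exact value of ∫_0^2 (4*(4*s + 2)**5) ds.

Let u = 4*s + 2, so du = 4 ds. When s = 0, u = 2; when s = 2, u = 10.
The integral becomes ∫ u**5 du from 2 to 10, with antiderivative u**6/6.
Back in s: F(s) = (4*s + 2)**6/6.
Then F(2) - F(0) = (500000/3) - (32/3) = 166656.

166656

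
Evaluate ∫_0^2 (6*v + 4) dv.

20

By the power rule, an antiderivative is F(v) = 3*v**2 + 4*v.
Then F(2) - F(0) = (20) - (0) = 20.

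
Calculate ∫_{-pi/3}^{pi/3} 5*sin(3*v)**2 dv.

Use the identity sin^2(3*v) = (1 - cos(6*v))/2.
An antiderivative is F(v) = 5*v/2 - 5*sin(6*v)/12.
Then F(pi/3) - F(-pi/3) = (5*pi/6) - (-5*pi/6) = 5*pi/3.

5*pi/3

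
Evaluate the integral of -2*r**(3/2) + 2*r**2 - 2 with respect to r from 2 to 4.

By the power rule, an antiderivative is F(r) = -4*r**(5/2)/5 + 2*r**3/3 - 2*r.
Then F(4) - F(2) = (136/15) - (4/3 - 16*sqrt(2)/5) = 16*sqrt(2)/5 + 116/15.

16*sqrt(2)/5 + 116/15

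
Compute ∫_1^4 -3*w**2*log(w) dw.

Integrate by parts once (u = ln w, dv = -3*w**2 dw).
An antiderivative is F(w) = -w**3*(3*log(w) - 1)/3.
Then F(4) - F(1) = (64/3 - 128*log(2)) - (1/3) = 21 - 128*log(2).

21 - 128*log(2)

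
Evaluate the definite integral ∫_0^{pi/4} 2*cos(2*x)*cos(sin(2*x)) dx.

sin(1)

Let u = sin(2*x), so du = 2*cos(2*x) dx. When x = 0, u = 0; when x = pi/4, u = 1.
The integral becomes ∫ cos(u) du from 0 to 1, with antiderivative sin(u).
Back in x: F(x) = sin(sin(2*x)).
Then F(pi/4) - F(0) = (sin(1)) - (0) = sin(1).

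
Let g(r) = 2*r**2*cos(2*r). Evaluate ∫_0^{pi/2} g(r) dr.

-pi/2

Integrate by parts twice (u = r^2, dv = 2*cos(2*r) dr).
An antiderivative is F(r) = r**2*sin(2*r) + r*cos(2*r) - sin(2*r)/2.
Then F(pi/2) - F(0) = (-pi/2) - (0) = -pi/2.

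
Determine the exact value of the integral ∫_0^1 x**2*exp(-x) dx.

2 - 5*exp(-1)

Integrate by parts twice (u = x^2, dv = exp(-x) dx).
An antiderivative is F(x) = (-x**2 - 2*x - 2)*exp(-x).
Then F(1) - F(0) = (-5*exp(-1)) - (-2) = 2 - 5*exp(-1).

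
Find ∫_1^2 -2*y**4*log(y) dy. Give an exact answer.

62/25 - 64*log(2)/5

Integrate by parts once (u = ln y, dv = -2*y**4 dy).
An antiderivative is F(y) = -2*y**5*(5*log(y) - 1)/25.
Then F(2) - F(1) = (64/25 - 64*log(2)/5) - (2/25) = 62/25 - 64*log(2)/5.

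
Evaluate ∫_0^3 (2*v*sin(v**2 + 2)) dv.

Let u = v**2 + 2, so du = 2*v dv. When v = 0, u = 2; when v = 3, u = 11.
The integral becomes ∫ sin(u) du from 2 to 11, with antiderivative -cos(u).
Back in v: F(v) = -cos(v**2 + 2).
Then F(3) - F(0) = (-cos(11)) - (-cos(2)) = cos(2) - cos(11).

cos(2) - cos(11)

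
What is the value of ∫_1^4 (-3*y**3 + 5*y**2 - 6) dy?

By the power rule, an antiderivative is F(y) = -3*y**4/4 + 5*y**3/3 - 6*y.
Then F(4) - F(1) = (-328/3) - (-61/12) = -417/4.

-417/4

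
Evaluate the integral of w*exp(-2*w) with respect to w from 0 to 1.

Integrate by parts once (u = w, dv = exp(-2*w) dw).
An antiderivative is F(w) = (-2*w - 1)*exp(-2*w)/4.
Then F(1) - F(0) = (-3*exp(-2)/4) - (-1/4) = (-3 + exp(2))*exp(-2)/4.

(-3 + exp(2))*exp(-2)/4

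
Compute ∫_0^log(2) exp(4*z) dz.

Let u = exp(z), so du = exp(z) dz. When z = 0, u = 1; when z = log(2), u = 2.
The integral becomes ∫ u**3 du from 1 to 2, with antiderivative u**4/4.
Back in z: F(z) = exp(4*z)/4.
Then F(log(2)) - F(0) = (4) - (1/4) = 15/4.

15/4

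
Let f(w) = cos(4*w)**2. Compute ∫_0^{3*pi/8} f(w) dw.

3*pi/16

Use the identity cos^2(4*w) = (1 + cos(8*w))/2.
An antiderivative is F(w) = w/2 + sin(8*w)/16.
Then F(3*pi/8) - F(0) = (3*pi/16) - (0) = 3*pi/16.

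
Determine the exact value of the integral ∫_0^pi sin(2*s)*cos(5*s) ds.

Use the identity sin(2*s)cos(5*s) = [sin(7*s) + sin(-3*s)]/2.
An antiderivative is F(s) = cos(3*s)/6 - cos(7*s)/14.
Then F(pi) - F(0) = (-2/21) - (2/21) = -4/21.

-4/21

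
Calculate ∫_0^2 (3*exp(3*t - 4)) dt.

Let u = 3*t - 4, so du = 3 dt. When t = 0, u = -4; when t = 2, u = 2.
The integral becomes ∫ exp(u) du from -4 to 2, with antiderivative exp(u).
Back in t: F(t) = exp(3*t - 4).
Then F(2) - F(0) = (exp(2)) - (exp(-4)) = -(1 - exp(6))*exp(-4).

-(1 - exp(6))*exp(-4)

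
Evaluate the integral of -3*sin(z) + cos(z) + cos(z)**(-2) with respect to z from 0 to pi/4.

An antiderivative is F(z) = sin(z) + 3*cos(z) + tan(z).
Then F(pi/4) - F(0) = (1 + 2*sqrt(2)) - (3) = -2 + 2*sqrt(2).

-2 + 2*sqrt(2)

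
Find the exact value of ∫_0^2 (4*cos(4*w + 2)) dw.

-sin(2) + sin(10)

Let u = 4*w + 2, so du = 4 dw. When w = 0, u = 2; when w = 2, u = 10.
The integral becomes ∫ cos(u) du from 2 to 10, with antiderivative sin(u).
Back in w: F(w) = sin(4*w + 2).
Then F(2) - F(0) = (sin(10)) - (sin(2)) = -sin(2) + sin(10).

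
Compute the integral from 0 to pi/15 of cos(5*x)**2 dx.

sqrt(3)/40 + pi/30

Use the identity cos^2(5*x) = (1 + cos(10*x))/2.
An antiderivative is F(x) = x/2 + sin(10*x)/20.
Then F(pi/15) - F(0) = (sqrt(3)/40 + pi/30) - (0) = sqrt(3)/40 + pi/30.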